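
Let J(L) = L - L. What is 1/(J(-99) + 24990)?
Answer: 1/24990 ≈ 4.0016e-5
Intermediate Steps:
J(L) = 0
1/(J(-99) + 24990) = 1/(0 + 24990) = 1/24990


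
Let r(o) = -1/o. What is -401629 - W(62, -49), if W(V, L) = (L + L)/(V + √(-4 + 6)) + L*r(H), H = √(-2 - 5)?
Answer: -771526271/1921 - 49*√2/1921 + 7*I*√7 ≈ -4.0163e+5 + 18.52*I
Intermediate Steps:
H = I*√7 (H = √(-7) = I*√7 ≈ 2.6458*I)
W(V, L) = 2*L/(V + √2) + I*L*√7/7 (W(V, L) = (L + L)/(V + √(-4 + 6)) + L*(-1/(I*√7)) = (2*L)/(V + √2) + L*(-(-1)*I*√7/7) = 2*L/(V + √2) + L*(I*√7/7) = 2*L/(V + √2) + I*L*√7/7)
-401629 - W(62, -49) = -401629 - (-49)*(14 + I*√14 + I*62*√7)/(7*(62 + √2)) = -401629 - (-49)*(14 + I*√14 + 62*I*√7)/(7*(62 + √2)) = -401629 - (-7)*(14 + I*√14 + 62*I*√7)/(62 + √2) = -401629 + 7*(14 + I*√14 + 62*I*√7)/(62 + √2)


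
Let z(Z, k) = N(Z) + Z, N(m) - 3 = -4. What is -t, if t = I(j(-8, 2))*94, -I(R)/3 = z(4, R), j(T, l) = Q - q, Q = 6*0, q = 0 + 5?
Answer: 846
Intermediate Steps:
N(m) = -1 (N(m) = 3 - 4 = -1)
q = 5
Q = 0
z(Z, k) = -1 + Z
j(T, l) = -5 (j(T, l) = 0 - 1*5 = 0 - 5 = -5)
I(R) = -9 (I(R) = -3*(-1 + 4) = -3*3 = -9)
t = -846 (t = -9*94 = -846)
-t = -1*(-846) = 846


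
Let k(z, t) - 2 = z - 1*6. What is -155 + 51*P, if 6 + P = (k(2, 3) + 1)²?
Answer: -410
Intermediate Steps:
k(z, t) = -4 + z (k(z, t) = 2 + (z - 1*6) = 2 + (z - 6) = 2 + (-6 + z) = -4 + z)
P = -5 (P = -6 + ((-4 + 2) + 1)² = -6 + (-2 + 1)² = -6 + (-1)² = -6 + 1 = -5)
-155 + 51*P = -155 + 51*(-5) = -155 - 255 = -410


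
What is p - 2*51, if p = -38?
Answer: -140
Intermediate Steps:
p - 2*51 = -38 - 2*51 = -38 - 102 = -140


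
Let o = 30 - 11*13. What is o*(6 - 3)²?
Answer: -1017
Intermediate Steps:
o = -113 (o = 30 - 143 = -113)
o*(6 - 3)² = -113*(6 - 3)² = -113*3² = -113*9 = -1017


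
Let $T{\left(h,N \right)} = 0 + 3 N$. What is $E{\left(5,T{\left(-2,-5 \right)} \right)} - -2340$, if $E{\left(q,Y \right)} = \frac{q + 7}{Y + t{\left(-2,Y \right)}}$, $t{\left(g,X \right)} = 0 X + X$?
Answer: $\frac{11698}{5} \approx 2339.6$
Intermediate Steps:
$t{\left(g,X \right)} = X$ ($t{\left(g,X \right)} = 0 + X = X$)
$T{\left(h,N \right)} = 3 N$
$E{\left(q,Y \right)} = \frac{7 + q}{2 Y}$ ($E{\left(q,Y \right)} = \frac{q + 7}{Y + Y} = \frac{7 + q}{2 Y}$)
$E{\left(5,T{\left(-2,-5 \right)} \right)} - -2340 = \frac{7 + 5}{2 \cdot 3 \left(-5\right)} - -2340 = \frac{1}{2} \frac{1}{-15} \cdot 12 + 2340 = \frac{1}{2} \left(- \frac{1}{15}\right) 12 + 2340 = - \frac{2}{5} + 2340 = \frac{11698}{5}$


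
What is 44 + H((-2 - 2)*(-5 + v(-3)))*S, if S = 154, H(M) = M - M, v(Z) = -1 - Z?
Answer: 44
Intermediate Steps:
H(M) = 0
44 + H((-2 - 2)*(-5 + v(-3)))*S = 44 + 0*154 = 44 + 0 = 44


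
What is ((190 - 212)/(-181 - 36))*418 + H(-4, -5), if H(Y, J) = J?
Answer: 8111/217 ≈ 37.378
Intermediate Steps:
((190 - 212)/(-181 - 36))*418 + H(-4, -5) = ((190 - 212)/(-181 - 36))*418 - 5 = -22/(-217)*418 - 5 = -22*(-1/217)*418 - 5 = (22/217)*418 - 5 = 9196/217 - 5 = 8111/217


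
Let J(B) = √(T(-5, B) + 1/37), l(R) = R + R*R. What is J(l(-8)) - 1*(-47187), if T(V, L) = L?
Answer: 47187 + √76701/37 ≈ 47195.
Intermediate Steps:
l(R) = R + R²
J(B) = √(1/37 + B) (J(B) = √(B + 1/37) = √(1/37 + B))
J(l(-8)) - 1*(-47187) = √(37 + 1369*(-8*(1 - 8)))/37 - 1*(-47187) = √(37 + 1369*(-8*(-7)))/37 + 47187 = √(37 + 1369*56)/37 + 47187 = √(37 + 76664)/37 + 47187 = √76701/37 + 47187 = 47187 + √76701/37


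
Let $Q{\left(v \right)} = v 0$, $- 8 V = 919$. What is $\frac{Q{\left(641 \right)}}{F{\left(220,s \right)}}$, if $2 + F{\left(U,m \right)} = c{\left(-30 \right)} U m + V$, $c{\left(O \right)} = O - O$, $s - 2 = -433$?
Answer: $0$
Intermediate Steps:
$s = -431$ ($s = 2 - 433 = -431$)
$c{\left(O \right)} = 0$
$V = - \frac{919}{8}$ ($V = \left(- \frac{1}{8}\right) 919 = - \frac{919}{8} \approx -114.88$)
$Q{\left(v \right)} = 0$
$F{\left(U,m \right)} = - \frac{935}{8}$ ($F{\left(U,m \right)} = -2 + \left(0 U m - \frac{919}{8}\right) = -2 - \left(\frac{919}{8} + 0 m\right) = -2 + \left(0 - \frac{919}{8}\right) = -2 - \frac{919}{8} = - \frac{935}{8}$)
$\frac{Q{\left(641 \right)}}{F{\left(220,s \right)}} = \frac{0}{- \frac{935}{8}} = 0 \left(- \frac{8}{935}\right) = 0$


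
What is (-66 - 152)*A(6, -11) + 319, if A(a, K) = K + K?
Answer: 5115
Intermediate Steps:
A(a, K) = 2*K
(-66 - 152)*A(6, -11) + 319 = (-66 - 152)*(2*(-11)) + 319 = -218*(-22) + 319 = 4796 + 319 = 5115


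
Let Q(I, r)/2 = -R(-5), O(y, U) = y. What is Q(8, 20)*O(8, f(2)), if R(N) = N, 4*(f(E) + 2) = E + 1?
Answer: 80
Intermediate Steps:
f(E) = -7/4 + E/4 (f(E) = -2 + (E + 1)/4 = -2 + (1 + E)/4 = -2 + (¼ + E/4) = -7/4 + E/4)
Q(I, r) = 10 (Q(I, r) = 2*(-1*(-5)) = 2*5 = 10)
Q(8, 20)*O(8, f(2)) = 10*8 = 80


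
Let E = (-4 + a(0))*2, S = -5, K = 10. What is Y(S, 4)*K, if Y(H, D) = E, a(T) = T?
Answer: -80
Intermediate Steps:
E = -8 (E = (-4 + 0)*2 = -4*2 = -8)
Y(H, D) = -8
Y(S, 4)*K = -8*10 = -80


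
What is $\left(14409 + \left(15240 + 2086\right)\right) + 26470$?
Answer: $58205$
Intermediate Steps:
$\left(14409 + \left(15240 + 2086\right)\right) + 26470 = \left(14409 + 17326\right) + 26470 = 31735 + 26470 = 58205$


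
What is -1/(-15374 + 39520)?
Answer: -1/24146 ≈ -4.1415e-5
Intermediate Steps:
-1/(-15374 + 39520) = -1/24146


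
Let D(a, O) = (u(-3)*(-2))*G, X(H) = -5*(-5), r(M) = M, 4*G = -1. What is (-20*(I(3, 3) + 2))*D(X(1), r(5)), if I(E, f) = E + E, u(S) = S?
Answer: 240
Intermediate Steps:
I(E, f) = 2*E
G = -¼ (G = (¼)*(-1) = -¼ ≈ -0.25000)
X(H) = 25
D(a, O) = -3/2 (D(a, O) = -3*(-2)*(-¼) = 6*(-¼) = -3/2)
(-20*(I(3, 3) + 2))*D(X(1), r(5)) = -20*(2*3 + 2)*(-3/2) = -20*(6 + 2)*(-3/2) = -160*(-3/2) = 240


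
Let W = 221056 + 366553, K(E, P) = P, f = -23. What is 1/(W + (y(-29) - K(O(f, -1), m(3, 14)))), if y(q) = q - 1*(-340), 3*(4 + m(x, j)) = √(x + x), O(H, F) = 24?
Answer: 881886/518481944663 + √6/1036963889326 ≈ 1.7009e-6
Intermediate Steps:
m(x, j) = -4 + √2*√x/3 (m(x, j) = -4 + √(x + x)/3 = -4 + √(2*x)/3 = -4 + (√2*√x)/3 = -4 + √2*√x/3)
W = 587609
y(q) = 340 + q (y(q) = q + 340 = 340 + q)
1/(W + (y(-29) - K(O(f, -1), m(3, 14)))) = 1/(587609 + ((340 - 29) - (-4 + √2*√3/3))) = 1/(587609 + (311 - (-4 + √6/3))) = 1/(587609 + (311 + (4 - √6/3))) = 1/(587609 + (315 - √6/3)) = 1/(587924 - √6/3)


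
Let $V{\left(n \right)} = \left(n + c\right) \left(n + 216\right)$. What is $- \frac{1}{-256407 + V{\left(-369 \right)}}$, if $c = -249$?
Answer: $\frac{1}{161853} \approx 6.1784 \cdot 10^{-6}$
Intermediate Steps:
$V{\left(n \right)} = \left(-249 + n\right) \left(216 + n\right)$ ($V{\left(n \right)} = \left(n - 249\right) \left(n + 216\right) = \left(-249 + n\right) \left(216 + n\right)$)
$- \frac{1}{-256407 + V{\left(-369 \right)}} = - \frac{1}{-256407 - \left(41607 - 136161\right)} = - \frac{1}{-256407 + \left(-53784 + 136161 + 12177\right)} = - \frac{1}{-256407 + 94554} = - \frac{1}{-161853} = \left(-1\right) \left(- \frac{1}{161853}\right) = \frac{1}{161853}$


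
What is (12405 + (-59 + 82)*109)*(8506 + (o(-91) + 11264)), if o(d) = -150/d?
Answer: 26829968640/91 ≈ 2.9483e+8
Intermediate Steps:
(12405 + (-59 + 82)*109)*(8506 + (o(-91) + 11264)) = (12405 + (-59 + 82)*109)*(8506 + (-150/(-91) + 11264)) = (12405 + 23*109)*(8506 + (-150*(-1/91) + 11264)) = (12405 + 2507)*(8506 + (150/91 + 11264)) = 14912*(8506 + 1025174/91) = 14912*(1799220/91) = 26829968640/91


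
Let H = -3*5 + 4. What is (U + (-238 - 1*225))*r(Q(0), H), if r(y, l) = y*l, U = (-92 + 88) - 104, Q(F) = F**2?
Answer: 0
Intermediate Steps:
H = -11 (H = -15 + 4 = -11)
U = -108 (U = -4 - 104 = -108)
r(y, l) = l*y
(U + (-238 - 1*225))*r(Q(0), H) = (-108 + (-238 - 1*225))*(-11*0**2) = (-108 + (-238 - 225))*(-11*0) = (-108 - 463)*0 = -571*0 = 0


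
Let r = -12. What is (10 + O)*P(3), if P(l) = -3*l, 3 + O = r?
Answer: 45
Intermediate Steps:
O = -15 (O = -3 - 12 = -15)
(10 + O)*P(3) = (10 - 15)*(-3*3) = -5*(-9) = 45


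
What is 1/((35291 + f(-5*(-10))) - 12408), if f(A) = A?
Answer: 1/22933 ≈ 4.3605e-5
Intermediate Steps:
1/((35291 + f(-5*(-10))) - 12408) = 1/((35291 - 5*(-10)) - 12408) = 1/((35291 + 50) - 12408) = 1/(35341 - 12408) = 1/22933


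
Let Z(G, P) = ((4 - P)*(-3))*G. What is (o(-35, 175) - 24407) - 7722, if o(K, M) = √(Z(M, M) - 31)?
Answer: -32129 + 4*√5609 ≈ -31829.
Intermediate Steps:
Z(G, P) = G*(-12 + 3*P) (Z(G, P) = (-12 + 3*P)*G = G*(-12 + 3*P))
o(K, M) = √(-31 + 3*M*(-4 + M)) (o(K, M) = √(3*M*(-4 + M) - 31) = √(-31 + 3*M*(-4 + M)))
(o(-35, 175) - 24407) - 7722 = (√(-31 + 3*175*(-4 + 175)) - 24407) - 7722 = (√(-31 + 3*175*171) - 24407) - 7722 = (√(-31 + 89775) - 24407) - 7722 = (√89744 - 24407) - 7722 = (4*√5609 - 24407) - 7722 = (-24407 + 4*√5609) - 7722 = -32129 + 4*√5609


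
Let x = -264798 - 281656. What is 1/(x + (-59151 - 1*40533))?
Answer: -1/646138 ≈ -1.5477e-6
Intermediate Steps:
x = -546454
1/(x + (-59151 - 1*40533)) = 1/(-546454 + (-59151 - 1*40533)) = 1/(-546454 + (-59151 - 40533)) = 1/(-546454 - 99684) = 1/(-646138) = -1/646138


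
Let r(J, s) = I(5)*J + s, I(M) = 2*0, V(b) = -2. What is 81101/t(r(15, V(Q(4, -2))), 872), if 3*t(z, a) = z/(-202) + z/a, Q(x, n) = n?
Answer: 10714090908/335 ≈ 3.1982e+7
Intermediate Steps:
I(M) = 0
r(J, s) = s (r(J, s) = 0*J + s = 0 + s = s)
t(z, a) = -z/606 + z/(3*a) (t(z, a) = (z/(-202) + z/a)/3 = (z*(-1/202) + z/a)/3 = (-z/202 + z/a)/3 = -z/606 + z/(3*a))
81101/t(r(15, V(Q(4, -2))), 872) = 81101/(((1/606)*(-2)*(202 - 1*872)/872)) = 81101/(((1/606)*(-2)*(1/872)*(202 - 872))) = 81101/(((1/606)*(-2)*(1/872)*(-670))) = 81101/(335/132108) = 81101*(132108/335) = 10714090908/335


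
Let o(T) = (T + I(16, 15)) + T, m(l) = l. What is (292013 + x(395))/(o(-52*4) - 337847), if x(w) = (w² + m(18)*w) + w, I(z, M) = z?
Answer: -455543/338247 ≈ -1.3468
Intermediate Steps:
x(w) = w² + 19*w (x(w) = (w² + 18*w) + w = w² + 19*w)
o(T) = 16 + 2*T (o(T) = (T + 16) + T = (16 + T) + T = 16 + 2*T)
(292013 + x(395))/(o(-52*4) - 337847) = (292013 + 395*(19 + 395))/((16 + 2*(-52*4)) - 337847) = (292013 + 395*414)/((16 + 2*(-208)) - 337847) = (292013 + 163530)/((16 - 416) - 337847) = 455543/(-400 - 337847) = 455543/(-338247) = 455543*(-1/338247) = -455543/338247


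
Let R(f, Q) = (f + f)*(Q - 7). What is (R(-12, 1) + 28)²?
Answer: 29584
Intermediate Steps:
R(f, Q) = 2*f*(-7 + Q) (R(f, Q) = (2*f)*(-7 + Q) = 2*f*(-7 + Q))
(R(-12, 1) + 28)² = (2*(-12)*(-7 + 1) + 28)² = (2*(-12)*(-6) + 28)² = (144 + 28)² = 172² = 29584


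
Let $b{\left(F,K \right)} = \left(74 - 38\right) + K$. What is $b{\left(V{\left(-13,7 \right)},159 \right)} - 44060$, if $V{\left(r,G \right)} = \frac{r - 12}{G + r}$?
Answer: $-43865$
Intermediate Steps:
$V{\left(r,G \right)} = \frac{-12 + r}{G + r}$
$b{\left(F,K \right)} = 36 + K$
$b{\left(V{\left(-13,7 \right)},159 \right)} - 44060 = \left(36 + 159\right) - 44060 = 195 - 44060 = -43865$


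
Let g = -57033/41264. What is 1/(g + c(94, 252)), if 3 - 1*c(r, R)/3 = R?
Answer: -41264/30881241 ≈ -0.0013362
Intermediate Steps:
g = -57033/41264 (g = -57033*1/41264 = -57033/41264 ≈ -1.3821)
c(r, R) = 9 - 3*R
1/(g + c(94, 252)) = 1/(-57033/41264 + (9 - 3*252)) = 1/(-57033/41264 + (9 - 756)) = 1/(-57033/41264 - 747) = 1/(-30881241/41264) = -41264/30881241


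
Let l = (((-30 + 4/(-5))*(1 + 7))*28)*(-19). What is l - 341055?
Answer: -1049851/5 ≈ -2.0997e+5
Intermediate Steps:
l = 655424/5 (l = (((-30 + 4*(-1/5))*8)*28)*(-19) = (((-30 - 4/5)*8)*28)*(-19) = (-154/5*8*28)*(-19) = -1232/5*28*(-19) = -34496/5*(-19) = 655424/5 ≈ 1.3108e+5)
l - 341055 = 655424/5 - 341055 = -1049851/5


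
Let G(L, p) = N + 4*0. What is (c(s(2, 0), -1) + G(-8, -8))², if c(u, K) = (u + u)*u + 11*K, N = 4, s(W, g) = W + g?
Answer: 1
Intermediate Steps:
G(L, p) = 4 (G(L, p) = 4 + 4*0 = 4 + 0 = 4)
c(u, K) = 2*u² + 11*K (c(u, K) = (2*u)*u + 11*K = 2*u² + 11*K)
(c(s(2, 0), -1) + G(-8, -8))² = ((2*(2 + 0)² + 11*(-1)) + 4)² = ((2*2² - 11) + 4)² = ((2*4 - 11) + 4)² = ((8 - 11) + 4)² = (-3 + 4)² = 1² = 1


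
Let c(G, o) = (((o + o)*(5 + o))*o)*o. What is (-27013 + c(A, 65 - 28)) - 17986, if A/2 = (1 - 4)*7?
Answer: 4209853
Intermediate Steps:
A = -42 (A = 2*((1 - 4)*7) = 2*(-3*7) = 2*(-21) = -42)
c(G, o) = 2*o³*(5 + o) (c(G, o) = (((2*o)*(5 + o))*o)*o = ((2*o*(5 + o))*o)*o = (2*o²*(5 + o))*o = 2*o³*(5 + o))
(-27013 + c(A, 65 - 28)) - 17986 = (-27013 + 2*(65 - 28)³*(5 + (65 - 28))) - 17986 = (-27013 + 2*37³*(5 + 37)) - 17986 = (-27013 + 2*50653*42) - 17986 = (-27013 + 4254852) - 17986 = 4227839 - 17986 = 4209853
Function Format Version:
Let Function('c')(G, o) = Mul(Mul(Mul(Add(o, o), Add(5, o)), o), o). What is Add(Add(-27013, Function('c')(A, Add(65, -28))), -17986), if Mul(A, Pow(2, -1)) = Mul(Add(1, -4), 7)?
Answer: 4209853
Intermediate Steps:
A = -42 (A = Mul(2, Mul(Add(1, -4), 7)) = Mul(2, Mul(-3, 7)) = Mul(2, -21) = -42)
Function('c')(G, o) = Mul(2, Pow(o, 3), Add(5, o)) (Function('c')(G, o) = Mul(Mul(Mul(Mul(2, o), Add(5, o)), o), o) = Mul(Mul(Mul(2, o, Add(5, o)), o), o) = Mul(Mul(2, Pow(o, 2), Add(5, o)), o) = Mul(2, Pow(o, 3), Add(5, o)))
Add(Add(-27013, Function('c')(A, Add(65, -28))), -17986) = Add(Add(-27013, Mul(2, Pow(Add(65, -28), 3), Add(5, Add(65, -28)))), -17986) = Add(Add(-27013, Mul(2, Pow(37, 3), Add(5, 37))), -17986) = Add(Add(-27013, Mul(2, 50653, 42)), -17986) = Add(Add(-27013, 4254852), -17986) = Add(4227839, -17986) = 4209853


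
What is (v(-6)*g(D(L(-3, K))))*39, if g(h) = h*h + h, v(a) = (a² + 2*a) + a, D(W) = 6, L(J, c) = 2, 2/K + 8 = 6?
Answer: 29484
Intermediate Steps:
K = -1 (K = 2/(-8 + 6) = 2/(-2) = 2*(-½) = -1)
v(a) = a² + 3*a
g(h) = h + h² (g(h) = h² + h = h + h²)
(v(-6)*g(D(L(-3, K))))*39 = ((-6*(3 - 6))*(6*(1 + 6)))*39 = ((-6*(-3))*(6*7))*39 = (18*42)*39 = 756*39 = 29484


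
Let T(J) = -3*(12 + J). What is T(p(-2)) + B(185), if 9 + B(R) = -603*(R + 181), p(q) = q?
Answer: -220737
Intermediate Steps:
T(J) = -36 - 3*J
B(R) = -109152 - 603*R (B(R) = -9 - 603*(R + 181) = -9 - 603*(181 + R) = -9 + (-109143 - 603*R) = -109152 - 603*R)
T(p(-2)) + B(185) = (-36 - 3*(-2)) + (-109152 - 603*185) = (-36 + 6) + (-109152 - 111555) = -30 - 220707 = -220737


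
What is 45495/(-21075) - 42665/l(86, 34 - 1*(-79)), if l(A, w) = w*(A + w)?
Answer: -128147396/31594235 ≈ -4.0560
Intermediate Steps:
45495/(-21075) - 42665/l(86, 34 - 1*(-79)) = 45495/(-21075) - 42665*1/((34 - 1*(-79))*(86 + (34 - 1*(-79)))) = 45495*(-1/21075) - 42665*1/((34 + 79)*(86 + (34 + 79))) = -3033/1405 - 42665*1/(113*(86 + 113)) = -3033/1405 - 42665/(113*199) = -3033/1405 - 42665/22487 = -128147396/31594235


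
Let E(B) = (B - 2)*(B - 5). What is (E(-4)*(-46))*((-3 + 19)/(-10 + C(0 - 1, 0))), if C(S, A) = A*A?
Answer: 19872/5 ≈ 3974.4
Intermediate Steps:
C(S, A) = A²
E(B) = (-5 + B)*(-2 + B) (E(B) = (-2 + B)*(-5 + B) = (-5 + B)*(-2 + B))
(E(-4)*(-46))*((-3 + 19)/(-10 + C(0 - 1, 0))) = ((10 + (-4)² - 7*(-4))*(-46))*((-3 + 19)/(-10 + 0²)) = ((10 + 16 + 28)*(-46))*(16/(-10 + 0)) = (54*(-46))*(16/(-10)) = -39744*(-1)/10 = -2484*(-8/5) = 19872/5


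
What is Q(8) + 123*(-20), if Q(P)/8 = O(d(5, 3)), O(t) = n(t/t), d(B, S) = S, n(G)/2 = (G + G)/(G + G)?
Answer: -2444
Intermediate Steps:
n(G) = 2 (n(G) = 2*((G + G)/(G + G)) = 2*((2*G)/((2*G))) = 2*((2*G)*(1/(2*G))) = 2*1 = 2)
O(t) = 2
Q(P) = 16 (Q(P) = 8*2 = 16)
Q(8) + 123*(-20) = 16 + 123*(-20) = 16 - 2460 = -2444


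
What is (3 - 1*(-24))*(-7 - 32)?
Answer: -1053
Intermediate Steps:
(3 - 1*(-24))*(-7 - 32) = (3 + 24)*(-39) = 27*(-39) = -1053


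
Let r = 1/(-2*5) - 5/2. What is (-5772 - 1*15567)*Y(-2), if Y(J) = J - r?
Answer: -64017/5 ≈ -12803.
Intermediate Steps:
r = -13/5 (r = -1/2*1/5 - 5*1/2 = -1/10 - 5/2 = -13/5 ≈ -2.6000)
Y(J) = 13/5 + J (Y(J) = J - 1*(-13/5) = J + 13/5 = 13/5 + J)
(-5772 - 1*15567)*Y(-2) = (-5772 - 1*15567)*(13/5 - 2) = (-5772 - 15567)*(3/5) = -21339*3/5 = -64017/5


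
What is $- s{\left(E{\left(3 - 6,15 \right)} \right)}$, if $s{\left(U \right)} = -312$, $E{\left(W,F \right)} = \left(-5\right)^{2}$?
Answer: $312$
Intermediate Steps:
$E{\left(W,F \right)} = 25$
$- s{\left(E{\left(3 - 6,15 \right)} \right)} = \left(-1\right) \left(-312\right) = 312$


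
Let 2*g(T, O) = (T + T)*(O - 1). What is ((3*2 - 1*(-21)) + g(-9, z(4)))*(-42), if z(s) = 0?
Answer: -1512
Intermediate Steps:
g(T, O) = T*(-1 + O) (g(T, O) = ((T + T)*(O - 1))/2 = ((2*T)*(-1 + O))/2 = (2*T*(-1 + O))/2 = T*(-1 + O))
((3*2 - 1*(-21)) + g(-9, z(4)))*(-42) = ((3*2 - 1*(-21)) - 9*(-1 + 0))*(-42) = ((6 + 21) - 9*(-1))*(-42) = (27 + 9)*(-42) = 36*(-42) = -1512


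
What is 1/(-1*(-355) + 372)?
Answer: 1/727 ≈ 0.0013755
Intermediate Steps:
1/(-1*(-355) + 372) = 1/(355 + 372) = 1/727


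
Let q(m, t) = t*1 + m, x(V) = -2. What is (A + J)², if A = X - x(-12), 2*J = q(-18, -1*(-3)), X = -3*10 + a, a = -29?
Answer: 16641/4 ≈ 4160.3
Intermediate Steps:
q(m, t) = m + t (q(m, t) = t + m = m + t)
X = -59 (X = -3*10 - 29 = -30 - 29 = -59)
J = -15/2 (J = (-18 - 1*(-3))/2 = (-18 + 3)/2 = (½)*(-15) = -15/2 ≈ -7.5000)
A = -57 (A = -59 - 1*(-2) = -59 + 2 = -57)
(A + J)² = (-57 - 15/2)² = (-129/2)² = 16641/4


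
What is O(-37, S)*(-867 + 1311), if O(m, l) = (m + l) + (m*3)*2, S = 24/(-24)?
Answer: -115440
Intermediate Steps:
S = -1 (S = 24*(-1/24) = -1)
O(m, l) = l + 7*m (O(m, l) = (l + m) + (3*m)*2 = (l + m) + 6*m = l + 7*m)
O(-37, S)*(-867 + 1311) = (-1 + 7*(-37))*(-867 + 1311) = (-1 - 259)*444 = -260*444 = -115440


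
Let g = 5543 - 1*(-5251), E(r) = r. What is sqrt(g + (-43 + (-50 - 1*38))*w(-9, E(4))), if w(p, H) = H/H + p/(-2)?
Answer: sqrt(40294)/2 ≈ 100.37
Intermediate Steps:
w(p, H) = 1 - p/2 (w(p, H) = 1 + p*(-1/2) = 1 - p/2)
g = 10794 (g = 5543 + 5251 = 10794)
sqrt(g + (-43 + (-50 - 1*38))*w(-9, E(4))) = sqrt(10794 + (-43 + (-50 - 1*38))*(1 - 1/2*(-9))) = sqrt(10794 + (-43 + (-50 - 38))*(1 + 9/2)) = sqrt(10794 + (-43 - 88)*(11/2)) = sqrt(10794 - 131*11/2) = sqrt(10794 - 1441/2) = sqrt(20147/2) = sqrt(40294)/2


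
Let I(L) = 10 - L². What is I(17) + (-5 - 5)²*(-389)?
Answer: -39179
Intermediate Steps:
I(17) + (-5 - 5)²*(-389) = (10 - 1*17²) + (-5 - 5)²*(-389) = (10 - 1*289) + (-10)²*(-389) = (10 - 289) + 100*(-389) = -279 - 38900 = -39179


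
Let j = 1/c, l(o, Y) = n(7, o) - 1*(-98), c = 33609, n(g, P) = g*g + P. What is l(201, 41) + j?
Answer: 11695933/33609 ≈ 348.00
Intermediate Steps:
n(g, P) = P + g**2 (n(g, P) = g**2 + P = P + g**2)
l(o, Y) = 147 + o (l(o, Y) = (o + 7**2) - 1*(-98) = (o + 49) + 98 = (49 + o) + 98 = 147 + o)
j = 1/33609 ≈ 2.9754e-5
l(201, 41) + j = (147 + 201) + 1/33609 = 348 + 1/33609 = 11695933/33609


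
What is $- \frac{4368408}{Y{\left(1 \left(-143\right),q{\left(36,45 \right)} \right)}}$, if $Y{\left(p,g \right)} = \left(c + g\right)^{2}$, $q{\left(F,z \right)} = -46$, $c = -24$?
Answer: $- \frac{1092102}{1225} \approx -891.51$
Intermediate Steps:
$Y{\left(p,g \right)} = \left(-24 + g\right)^{2}$
$- \frac{4368408}{Y{\left(1 \left(-143\right),q{\left(36,45 \right)} \right)}} = - \frac{4368408}{\left(-24 - 46\right)^{2}} = - \frac{4368408}{\left(-70\right)^{2}} = - \frac{4368408}{4900} = \left(-4368408\right) \frac{1}{4900} = - \frac{1092102}{1225}$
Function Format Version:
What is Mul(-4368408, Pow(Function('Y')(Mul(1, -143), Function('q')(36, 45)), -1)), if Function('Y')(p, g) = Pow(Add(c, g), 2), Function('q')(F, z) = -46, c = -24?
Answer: Rational(-1092102, 1225) ≈ -891.51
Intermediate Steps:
Function('Y')(p, g) = Pow(Add(-24, g), 2)
Mul(-4368408, Pow(Function('Y')(Mul(1, -143), Function('q')(36, 45)), -1)) = Mul(-4368408, Pow(Pow(Add(-24, -46), 2), -1)) = Mul(-4368408, Pow(Pow(-70, 2), -1)) = Mul(-4368408, Pow(4900, -1)) = Mul(-4368408, Rational(1, 4900)) = Rational(-1092102, 1225)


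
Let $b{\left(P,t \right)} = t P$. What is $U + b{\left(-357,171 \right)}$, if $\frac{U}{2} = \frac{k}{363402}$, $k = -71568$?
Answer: $- \frac{1232485835}{20189} \approx -61047.0$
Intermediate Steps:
$b{\left(P,t \right)} = P t$
$U = - \frac{7952}{20189}$ ($U = 2 \left(- \frac{71568}{363402}\right) = 2 \left(\left(-71568\right) \frac{1}{363402}\right) = 2 \left(- \frac{3976}{20189}\right) = - \frac{7952}{20189} \approx -0.39388$)
$U + b{\left(-357,171 \right)} = - \frac{7952}{20189} - 61047 = - \frac{1232485835}{20189}$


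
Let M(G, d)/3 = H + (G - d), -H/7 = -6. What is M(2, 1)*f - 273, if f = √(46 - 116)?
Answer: -273 + 129*I*√70 ≈ -273.0 + 1079.3*I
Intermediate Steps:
H = 42 (H = -7*(-6) = 42)
f = I*√70 (f = √(-70) = I*√70 ≈ 8.3666*I)
M(G, d) = 126 - 3*d + 3*G (M(G, d) = 3*(42 + (G - d)) = 3*(42 + G - d) = 126 - 3*d + 3*G)
M(2, 1)*f - 273 = (126 - 3*1 + 3*2)*(I*√70) - 273 = (126 - 3 + 6)*(I*√70) - 273 = 129*(I*√70) - 273 = 129*I*√70 - 273 = -273 + 129*I*√70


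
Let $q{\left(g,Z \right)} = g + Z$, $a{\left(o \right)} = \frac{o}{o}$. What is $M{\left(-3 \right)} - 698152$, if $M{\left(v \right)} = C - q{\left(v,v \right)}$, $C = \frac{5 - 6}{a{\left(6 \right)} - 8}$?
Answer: $- \frac{4887021}{7} \approx -6.9815 \cdot 10^{5}$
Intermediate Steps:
$a{\left(o \right)} = 1$
$q{\left(g,Z \right)} = Z + g$
$C = \frac{1}{7}$ ($C = \frac{5 - 6}{1 - 8} = - \frac{1}{-7} = \left(-1\right) \left(- \frac{1}{7}\right) = \frac{1}{7} \approx 0.14286$)
$M{\left(v \right)} = \frac{1}{7} - 2 v$ ($M{\left(v \right)} = \frac{1}{7} - \left(v + v\right) = \frac{1}{7} - 2 v$)
$M{\left(-3 \right)} - 698152 = \left(\frac{1}{7} - -6\right) - 698152 = \left(\frac{1}{7} + 6\right) - 698152 = \frac{43}{7} - 698152 = - \frac{4887021}{7}$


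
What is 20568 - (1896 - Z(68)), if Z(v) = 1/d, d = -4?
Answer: 74687/4 ≈ 18672.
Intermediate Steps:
Z(v) = -1/4 (Z(v) = 1/(-4) = -1/4)
20568 - (1896 - Z(68)) = 20568 - (1896 - 1*(-1/4)) = 20568 - (1896 + 1/4) = 20568 - 1*7585/4 = 20568 - 7585/4 = 74687/4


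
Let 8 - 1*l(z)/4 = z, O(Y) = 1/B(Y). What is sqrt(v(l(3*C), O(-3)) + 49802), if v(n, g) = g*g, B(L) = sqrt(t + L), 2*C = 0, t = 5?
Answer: sqrt(199210)/2 ≈ 223.16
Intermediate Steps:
C = 0 (C = (1/2)*0 = 0)
B(L) = sqrt(5 + L)
O(Y) = 1/sqrt(5 + Y) (O(Y) = 1/(sqrt(5 + Y)) = 1/sqrt(5 + Y))
l(z) = 32 - 4*z
v(n, g) = g**2
sqrt(v(l(3*C), O(-3)) + 49802) = sqrt((1/sqrt(5 - 3))**2 + 49802) = sqrt((1/sqrt(2))**2 + 49802) = sqrt((sqrt(2)/2)**2 + 49802) = sqrt(1/2 + 49802) = sqrt(99605/2) = sqrt(199210)/2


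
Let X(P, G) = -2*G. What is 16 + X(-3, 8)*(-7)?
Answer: 128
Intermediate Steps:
16 + X(-3, 8)*(-7) = 16 - 2*8*(-7) = 16 - 16*(-7) = 16 + 112 = 128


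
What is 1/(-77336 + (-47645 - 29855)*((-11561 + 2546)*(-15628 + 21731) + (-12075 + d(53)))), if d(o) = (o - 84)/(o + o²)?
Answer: 1431/6103033225083434 ≈ 2.3447e-13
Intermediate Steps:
d(o) = (-84 + o)/(o + o²)
1/(-77336 + (-47645 - 29855)*((-11561 + 2546)*(-15628 + 21731) + (-12075 + d(53)))) = 1/(-77336 + (-47645 - 29855)*((-11561 + 2546)*(-15628 + 21731) + (-12075 + (-84 + 53)/(53*(1 + 53))))) = 1/(-77336 - 77500*(-9015*6103 + (-12075 + (1/53)*(-31)/54))) = 1/(-77336 - 77500*(-55018545 + (-12075 + (1/53)*(1/54)*(-31)))) = 1/(-77336 - 77500*(-55018545 + (-12075 - 31/2862))) = 1/(-77336 - 77500*(-55018545 - 34558681/2862)) = 1/(-77336 - 77500*(-157497634471/2862)) = 1/(-77336 + 6103033335751250/1431) = 1/(6103033225083434/1431) = 1431/6103033225083434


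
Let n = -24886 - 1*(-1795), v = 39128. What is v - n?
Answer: 62219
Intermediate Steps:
n = -23091 (n = -24886 + 1795 = -23091)
v - n = 39128 - 1*(-23091) = 39128 + 23091 = 62219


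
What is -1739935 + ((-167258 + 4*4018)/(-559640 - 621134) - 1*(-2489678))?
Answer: 63234085162/84341 ≈ 7.4974e+5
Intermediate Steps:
-1739935 + ((-167258 + 4*4018)/(-559640 - 621134) - 1*(-2489678)) = -1739935 + ((-167258 + 16072)/(-1180774) + 2489678) = -1739935 + (-151186*(-1/1180774) + 2489678) = -1739935 + (10799/84341 + 2489678) = -1739935 + 209981942997/84341 = 63234085162/84341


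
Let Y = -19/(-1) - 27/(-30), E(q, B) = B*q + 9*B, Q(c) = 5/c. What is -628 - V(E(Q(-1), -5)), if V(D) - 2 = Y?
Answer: -6499/10 ≈ -649.90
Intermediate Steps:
E(q, B) = 9*B + B*q
Y = 199/10 (Y = -19*(-1) - 27*(-1/30) = 19 + 9/10 = 199/10 ≈ 19.900)
V(D) = 219/10 (V(D) = 2 + 199/10 = 219/10)
-628 - V(E(Q(-1), -5)) = -628 - 1*219/10 = -628 - 219/10 = -6499/10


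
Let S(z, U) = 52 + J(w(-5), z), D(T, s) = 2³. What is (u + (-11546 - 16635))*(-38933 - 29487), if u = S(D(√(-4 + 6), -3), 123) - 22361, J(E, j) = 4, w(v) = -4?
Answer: 3454252120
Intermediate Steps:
D(T, s) = 8
S(z, U) = 56 (S(z, U) = 52 + 4 = 56)
u = -22305 (u = 56 - 22361 = -22305)
(u + (-11546 - 16635))*(-38933 - 29487) = (-22305 + (-11546 - 16635))*(-38933 - 29487) = (-22305 - 28181)*(-68420) = -50486*(-68420) = 3454252120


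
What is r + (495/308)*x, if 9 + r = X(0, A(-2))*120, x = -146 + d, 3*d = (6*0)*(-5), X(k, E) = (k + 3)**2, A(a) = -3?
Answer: 11709/14 ≈ 836.36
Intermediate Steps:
X(k, E) = (3 + k)**2
d = 0 (d = ((6*0)*(-5))/3 = (0*(-5))/3 = (1/3)*0 = 0)
x = -146 (x = -146 + 0 = -146)
r = 1071 (r = -9 + (3 + 0)**2*120 = -9 + 3**2*120 = -9 + 9*120 = -9 + 1080 = 1071)
r + (495/308)*x = 1071 + (495/308)*(-146) = 1071 + (495*(1/308))*(-146) = 1071 + (45/28)*(-146) = 1071 - 3285/14 = 11709/14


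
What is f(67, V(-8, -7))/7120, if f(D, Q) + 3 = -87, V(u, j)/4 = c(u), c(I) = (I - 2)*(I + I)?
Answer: -9/712 ≈ -0.012640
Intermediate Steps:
c(I) = 2*I*(-2 + I) (c(I) = (-2 + I)*(2*I) = 2*I*(-2 + I))
V(u, j) = 8*u*(-2 + u) (V(u, j) = 4*(2*u*(-2 + u)) = 8*u*(-2 + u))
f(D, Q) = -90 (f(D, Q) = -3 - 87 = -90)
f(67, V(-8, -7))/7120 = -90/7120 = -90*1/7120 = -9/712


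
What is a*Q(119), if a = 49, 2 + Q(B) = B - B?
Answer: -98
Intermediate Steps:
Q(B) = -2 (Q(B) = -2 + (B - B) = -2 + 0 = -2)
a*Q(119) = 49*(-2) = -98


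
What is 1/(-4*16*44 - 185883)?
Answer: -1/188699 ≈ -5.2994e-6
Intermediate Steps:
1/(-4*16*44 - 185883) = 1/(-64*44 - 185883) = 1/(-2816 - 185883) = 1/(-188699) = -1/188699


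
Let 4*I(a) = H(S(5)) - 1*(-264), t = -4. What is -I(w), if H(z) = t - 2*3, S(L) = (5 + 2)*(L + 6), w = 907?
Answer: -127/2 ≈ -63.500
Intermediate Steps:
S(L) = 42 + 7*L (S(L) = 7*(6 + L) = 42 + 7*L)
H(z) = -10 (H(z) = -4 - 2*3 = -4 - 6 = -10)
I(a) = 127/2 (I(a) = (-10 - 1*(-264))/4 = (-10 + 264)/4 = (¼)*254 = 127/2)
-I(w) = -1*127/2 = -127/2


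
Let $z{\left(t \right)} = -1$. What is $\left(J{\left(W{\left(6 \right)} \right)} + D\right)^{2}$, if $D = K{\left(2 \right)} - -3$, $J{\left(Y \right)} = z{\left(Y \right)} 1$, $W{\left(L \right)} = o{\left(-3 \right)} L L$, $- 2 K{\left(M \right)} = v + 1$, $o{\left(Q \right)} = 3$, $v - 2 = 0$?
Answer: $\frac{1}{4} \approx 0.25$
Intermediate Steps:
$v = 2$ ($v = 2 + 0 = 2$)
$K{\left(M \right)} = - \frac{3}{2}$ ($K{\left(M \right)} = - \frac{2 + 1}{2} = \left(- \frac{1}{2}\right) 3 = - \frac{3}{2}$)
$W{\left(L \right)} = 3 L^{2}$ ($W{\left(L \right)} = 3 L L = 3 L^{2}$)
$J{\left(Y \right)} = -1$ ($J{\left(Y \right)} = \left(-1\right) 1 = -1$)
$D = \frac{3}{2}$ ($D = - \frac{3}{2} - -3 = - \frac{3}{2} + 3 = \frac{3}{2} \approx 1.5$)
$\left(J{\left(W{\left(6 \right)} \right)} + D\right)^{2} = \left(-1 + \frac{3}{2}\right)^{2} = \left(\frac{1}{2}\right)^{2} = \frac{1}{4}$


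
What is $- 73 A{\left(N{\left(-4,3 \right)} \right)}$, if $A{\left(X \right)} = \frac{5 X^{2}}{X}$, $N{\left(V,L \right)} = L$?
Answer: $-1095$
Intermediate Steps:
$A{\left(X \right)} = 5 X$
$- 73 A{\left(N{\left(-4,3 \right)} \right)} = - 73 \cdot 5 \cdot 3 = \left(-73\right) 15 = -1095$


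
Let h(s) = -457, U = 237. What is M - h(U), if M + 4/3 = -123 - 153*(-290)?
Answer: 134108/3 ≈ 44703.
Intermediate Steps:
M = 132737/3 (M = -4/3 + (-123 - 153*(-290)) = -4/3 + (-123 + 44370) = -4/3 + 44247 = 132737/3 ≈ 44246.)
M - h(U) = 132737/3 - 1*(-457) = 132737/3 + 457 = 134108/3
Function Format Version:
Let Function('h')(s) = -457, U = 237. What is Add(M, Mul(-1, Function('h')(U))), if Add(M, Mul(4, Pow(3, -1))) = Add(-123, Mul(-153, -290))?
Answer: Rational(134108, 3) ≈ 44703.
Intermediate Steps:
M = Rational(132737, 3) (M = Add(Rational(-4, 3), Add(-123, Mul(-153, -290))) = Add(Rational(-4, 3), Add(-123, 44370)) = Add(Rational(-4, 3), 44247) = Rational(132737, 3) ≈ 44246.)
Add(M, Mul(-1, Function('h')(U))) = Add(Rational(132737, 3), Mul(-1, -457)) = Add(Rational(132737, 3), 457) = Rational(134108, 3)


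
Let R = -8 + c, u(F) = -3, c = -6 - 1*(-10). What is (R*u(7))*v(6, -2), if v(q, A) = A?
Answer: -24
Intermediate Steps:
c = 4 (c = -6 + 10 = 4)
R = -4 (R = -8 + 4 = -4)
(R*u(7))*v(6, -2) = -4*(-3)*(-2) = 12*(-2) = -24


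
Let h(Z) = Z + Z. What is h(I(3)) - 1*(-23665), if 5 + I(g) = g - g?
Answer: 23655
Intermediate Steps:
I(g) = -5 (I(g) = -5 + (g - g) = -5 + 0 = -5)
h(Z) = 2*Z
h(I(3)) - 1*(-23665) = 2*(-5) - 1*(-23665) = -10 + 23665 = 23655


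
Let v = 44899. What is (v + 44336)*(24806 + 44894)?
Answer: 6219679500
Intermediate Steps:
(v + 44336)*(24806 + 44894) = (44899 + 44336)*(24806 + 44894) = 89235*69700 = 6219679500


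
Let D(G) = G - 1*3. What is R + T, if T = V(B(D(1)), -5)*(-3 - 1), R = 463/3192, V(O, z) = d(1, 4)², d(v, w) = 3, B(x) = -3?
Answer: -114449/3192 ≈ -35.855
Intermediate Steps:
D(G) = -3 + G (D(G) = G - 3 = -3 + G)
V(O, z) = 9 (V(O, z) = 3² = 9)
R = 463/3192 (R = 463*(1/3192) = 463/3192 ≈ 0.14505)
T = -36 (T = 9*(-3 - 1) = 9*(-4) = -36)
R + T = 463/3192 - 36 = -114449/3192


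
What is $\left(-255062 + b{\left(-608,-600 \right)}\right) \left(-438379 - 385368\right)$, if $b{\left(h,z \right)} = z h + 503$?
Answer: $-90810693027$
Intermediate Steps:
$b{\left(h,z \right)} = 503 + h z$ ($b{\left(h,z \right)} = h z + 503 = 503 + h z$)
$\left(-255062 + b{\left(-608,-600 \right)}\right) \left(-438379 - 385368\right) = \left(-255062 + \left(503 - -364800\right)\right) \left(-438379 - 385368\right) = \left(-255062 + \left(503 + 364800\right)\right) \left(-823747\right) = \left(-255062 + 365303\right) \left(-823747\right) = 110241 \left(-823747\right) = -90810693027$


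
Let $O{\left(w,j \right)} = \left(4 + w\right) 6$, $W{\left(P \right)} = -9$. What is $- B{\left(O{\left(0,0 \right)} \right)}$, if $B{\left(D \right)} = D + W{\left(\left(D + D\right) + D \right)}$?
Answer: $-15$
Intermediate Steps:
$O{\left(w,j \right)} = 24 + 6 w$
$B{\left(D \right)} = -9 + D$ ($B{\left(D \right)} = D - 9 = -9 + D$)
$- B{\left(O{\left(0,0 \right)} \right)} = - (-9 + \left(24 + 6 \cdot 0\right)) = - (-9 + \left(24 + 0\right)) = - (-9 + 24) = \left(-1\right) 15 = -15$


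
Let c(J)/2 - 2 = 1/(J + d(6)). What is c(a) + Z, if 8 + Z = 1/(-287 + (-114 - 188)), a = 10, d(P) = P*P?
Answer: -53622/13547 ≈ -3.9582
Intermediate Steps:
d(P) = P**2
c(J) = 4 + 2/(36 + J) (c(J) = 4 + 2/(J + 6**2) = 4 + 2/(J + 36) = 4 + 2/(36 + J))
Z = -4713/589 (Z = -8 + 1/(-287 + (-114 - 188)) = -8 + 1/(-287 - 302) = -8 + 1/(-589) = -8 - 1/589 = -4713/589 ≈ -8.0017)
c(a) + Z = 2*(73 + 2*10)/(36 + 10) - 4713/589 = 2*(73 + 20)/46 - 4713/589 = 2*(1/46)*93 - 4713/589 = 93/23 - 4713/589 = -53622/13547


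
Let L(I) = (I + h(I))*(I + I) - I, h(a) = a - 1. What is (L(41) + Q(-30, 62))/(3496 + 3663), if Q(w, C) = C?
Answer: 6663/7159 ≈ 0.93072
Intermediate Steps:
h(a) = -1 + a
L(I) = -I + 2*I*(-1 + 2*I) (L(I) = (I + (-1 + I))*(I + I) - I = (-1 + 2*I)*(2*I) - I = 2*I*(-1 + 2*I) - I = -I + 2*I*(-1 + 2*I))
(L(41) + Q(-30, 62))/(3496 + 3663) = (41*(-3 + 4*41) + 62)/(3496 + 3663) = (41*(-3 + 164) + 62)/7159 = (41*161 + 62)*(1/7159) = (6601 + 62)*(1/7159) = 6663*(1/7159) = 6663/7159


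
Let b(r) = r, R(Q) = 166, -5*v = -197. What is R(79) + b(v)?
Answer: 1027/5 ≈ 205.40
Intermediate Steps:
v = 197/5 (v = -⅕*(-197) = 197/5 ≈ 39.400)
R(79) + b(v) = 166 + 197/5 = 1027/5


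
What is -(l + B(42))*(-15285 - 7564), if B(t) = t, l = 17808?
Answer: 407854650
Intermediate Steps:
-(l + B(42))*(-15285 - 7564) = -(17808 + 42)*(-15285 - 7564) = -17850*(-22849) = -1*(-407854650) = 407854650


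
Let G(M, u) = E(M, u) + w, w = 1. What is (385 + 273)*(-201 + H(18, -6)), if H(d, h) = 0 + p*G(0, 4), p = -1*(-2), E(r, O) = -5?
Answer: -137522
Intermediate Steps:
G(M, u) = -4 (G(M, u) = -5 + 1 = -4)
p = 2
H(d, h) = -8 (H(d, h) = 0 + 2*(-4) = 0 - 8 = -8)
(385 + 273)*(-201 + H(18, -6)) = (385 + 273)*(-201 - 8) = 658*(-209) = -137522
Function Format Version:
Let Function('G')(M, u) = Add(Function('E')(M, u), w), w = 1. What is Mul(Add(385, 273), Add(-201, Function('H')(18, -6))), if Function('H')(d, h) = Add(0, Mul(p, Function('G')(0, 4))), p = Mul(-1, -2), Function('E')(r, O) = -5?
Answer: -137522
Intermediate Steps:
Function('G')(M, u) = -4 (Function('G')(M, u) = Add(-5, 1) = -4)
p = 2
Function('H')(d, h) = -8 (Function('H')(d, h) = Add(0, Mul(2, -4)) = Add(0, -8) = -8)
Mul(Add(385, 273), Add(-201, Function('H')(18, -6))) = Mul(Add(385, 273), Add(-201, -8)) = Mul(658, -209) = -137522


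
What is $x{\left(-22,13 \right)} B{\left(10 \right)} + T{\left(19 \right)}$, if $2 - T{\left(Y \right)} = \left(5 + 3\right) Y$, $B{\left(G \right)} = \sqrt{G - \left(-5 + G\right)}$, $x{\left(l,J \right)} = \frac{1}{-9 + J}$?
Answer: $-150 + \frac{\sqrt{5}}{4} \approx -149.44$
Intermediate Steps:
$B{\left(G \right)} = \sqrt{5}$
$T{\left(Y \right)} = 2 - 8 Y$ ($T{\left(Y \right)} = 2 - \left(5 + 3\right) Y = 2 - 8 Y$)
$x{\left(-22,13 \right)} B{\left(10 \right)} + T{\left(19 \right)} = \frac{\sqrt{5}}{-9 + 13} + \left(2 - 152\right) = \frac{\sqrt{5}}{4} + \left(2 - 152\right) = \frac{\sqrt{5}}{4} - 150 = -150 + \frac{\sqrt{5}}{4}$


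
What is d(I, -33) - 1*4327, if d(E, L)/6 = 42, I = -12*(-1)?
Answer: -4075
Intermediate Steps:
I = 12
d(E, L) = 252 (d(E, L) = 6*42 = 252)
d(I, -33) - 1*4327 = 252 - 1*4327 = 252 - 4327 = -4075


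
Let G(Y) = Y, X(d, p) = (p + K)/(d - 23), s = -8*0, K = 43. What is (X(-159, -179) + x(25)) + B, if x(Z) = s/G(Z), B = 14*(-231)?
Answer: -294226/91 ≈ -3233.3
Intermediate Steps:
s = 0
X(d, p) = (43 + p)/(-23 + d) (X(d, p) = (p + 43)/(d - 23) = (43 + p)/(-23 + d))
B = -3234
x(Z) = 0 (x(Z) = 0/Z = 0)
(X(-159, -179) + x(25)) + B = ((43 - 179)/(-23 - 159) + 0) - 3234 = (-136/(-182) + 0) - 3234 = (-1/182*(-136) + 0) - 3234 = (68/91 + 0) - 3234 = 68/91 - 3234 = -294226/91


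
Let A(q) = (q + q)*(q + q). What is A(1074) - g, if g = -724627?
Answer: 5338531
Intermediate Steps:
A(q) = 4*q**2 (A(q) = (2*q)*(2*q) = 4*q**2)
A(1074) - g = 4*1074**2 - 1*(-724627) = 4*1153476 + 724627 = 4613904 + 724627 = 5338531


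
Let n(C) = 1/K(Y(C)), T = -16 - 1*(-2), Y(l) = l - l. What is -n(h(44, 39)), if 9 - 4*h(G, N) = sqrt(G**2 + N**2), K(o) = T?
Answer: 1/14 ≈ 0.071429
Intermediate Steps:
Y(l) = 0
T = -14 (T = -16 + 2 = -14)
K(o) = -14
h(G, N) = 9/4 - sqrt(G**2 + N**2)/4
n(C) = -1/14 (n(C) = 1/(-14) = -1/14)
-n(h(44, 39)) = -1*(-1/14) = 1/14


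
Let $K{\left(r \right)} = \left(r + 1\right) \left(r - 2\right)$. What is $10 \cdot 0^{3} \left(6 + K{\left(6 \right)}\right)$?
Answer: $0$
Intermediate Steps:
$K{\left(r \right)} = \left(1 + r\right) \left(-2 + r\right)$
$10 \cdot 0^{3} \left(6 + K{\left(6 \right)}\right) = 10 \cdot 0^{3} \left(6 - \left(8 - 36\right)\right) = 10 \cdot 0 \left(6 - -28\right) = 0 \left(6 + 28\right) = 0 \cdot 34 = 0$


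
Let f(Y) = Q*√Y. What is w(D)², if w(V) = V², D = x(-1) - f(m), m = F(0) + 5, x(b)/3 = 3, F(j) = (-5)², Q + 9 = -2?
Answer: 14947641 + 1469556*√30 ≈ 2.2997e+7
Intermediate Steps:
Q = -11 (Q = -9 - 2 = -11)
F(j) = 25
x(b) = 9 (x(b) = 3*3 = 9)
m = 30 (m = 25 + 5 = 30)
f(Y) = -11*√Y
D = 9 + 11*√30 (D = 9 - (-11)*√30 = 9 + 11*√30 ≈ 69.250)
w(D)² = ((9 + 11*√30)²)² = (9 + 11*√30)⁴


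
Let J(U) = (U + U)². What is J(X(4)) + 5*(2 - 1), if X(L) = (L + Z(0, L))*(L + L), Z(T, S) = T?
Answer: 4101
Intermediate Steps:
X(L) = 2*L² (X(L) = (L + 0)*(L + L) = L*(2*L) = 2*L²)
J(U) = 4*U² (J(U) = (2*U)² = 4*U²)
J(X(4)) + 5*(2 - 1) = 4*(2*4²)² + 5*(2 - 1) = 4*(2*16)² + 5*1 = 4*32² + 5 = 4*1024 + 5 = 4096 + 5 = 4101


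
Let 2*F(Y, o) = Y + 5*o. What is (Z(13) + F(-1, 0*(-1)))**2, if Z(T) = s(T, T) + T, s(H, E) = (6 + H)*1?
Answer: 3969/4 ≈ 992.25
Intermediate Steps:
s(H, E) = 6 + H
Z(T) = 6 + 2*T (Z(T) = (6 + T) + T = 6 + 2*T)
F(Y, o) = Y/2 + 5*o/2 (F(Y, o) = (Y + 5*o)/2 = Y/2 + 5*o/2)
(Z(13) + F(-1, 0*(-1)))**2 = ((6 + 2*13) + ((1/2)*(-1) + 5*(0*(-1))/2))**2 = ((6 + 26) + (-1/2 + (5/2)*0))**2 = (32 + (-1/2 + 0))**2 = (32 - 1/2)**2 = (63/2)**2 = 3969/4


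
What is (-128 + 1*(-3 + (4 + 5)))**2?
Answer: 14884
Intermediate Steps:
(-128 + 1*(-3 + (4 + 5)))**2 = (-128 + 1*(-3 + 9))**2 = (-128 + 1*6)**2 = (-128 + 6)**2 = (-122)**2 = 14884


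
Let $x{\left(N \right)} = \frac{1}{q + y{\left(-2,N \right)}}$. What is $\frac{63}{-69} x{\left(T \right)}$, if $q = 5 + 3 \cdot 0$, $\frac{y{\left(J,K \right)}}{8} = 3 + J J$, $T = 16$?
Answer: $- \frac{21}{1403} \approx -0.014968$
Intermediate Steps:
$y{\left(J,K \right)} = 24 + 8 J^{2}$ ($y{\left(J,K \right)} = 8 \left(3 + J J\right) = 8 \left(3 + J^{2}\right) = 24 + 8 J^{2}$)
$q = 5$ ($q = 5 + 0 = 5$)
$x{\left(N \right)} = \frac{1}{61}$ ($x{\left(N \right)} = \frac{1}{5 + \left(24 + 8 \left(-2\right)^{2}\right)} = \frac{1}{5 + \left(24 + 8 \cdot 4\right)} = \frac{1}{5 + \left(24 + 32\right)} = \frac{1}{5 + 56} = \frac{1}{61}$)
$\frac{63}{-69} x{\left(T \right)} = \frac{63}{-69} \cdot \frac{1}{61} = 63 \left(- \frac{1}{69}\right) \frac{1}{61} = \left(- \frac{21}{23}\right) \frac{1}{61} = - \frac{21}{1403}$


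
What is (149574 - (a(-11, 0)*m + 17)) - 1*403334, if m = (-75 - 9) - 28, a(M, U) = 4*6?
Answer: -251089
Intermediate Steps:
a(M, U) = 24
m = -112 (m = -84 - 28 = -112)
(149574 - (a(-11, 0)*m + 17)) - 1*403334 = (149574 - (24*(-112) + 17)) - 1*403334 = (149574 - (-2688 + 17)) - 403334 = (149574 - 1*(-2671)) - 403334 = (149574 + 2671) - 403334 = 152245 - 403334 = -251089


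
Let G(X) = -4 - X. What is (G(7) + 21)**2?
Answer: 100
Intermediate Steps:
(G(7) + 21)**2 = ((-4 - 1*7) + 21)**2 = ((-4 - 7) + 21)**2 = (-11 + 21)**2 = 10**2 = 100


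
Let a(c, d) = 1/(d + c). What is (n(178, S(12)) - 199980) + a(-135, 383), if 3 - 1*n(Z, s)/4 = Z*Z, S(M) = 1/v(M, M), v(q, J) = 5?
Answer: -81022591/248 ≈ -3.2670e+5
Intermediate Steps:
a(c, d) = 1/(c + d)
S(M) = ⅕ (S(M) = 1/5 = ⅕)
n(Z, s) = 12 - 4*Z² (n(Z, s) = 12 - 4*Z*Z = 12 - 4*Z²)
(n(178, S(12)) - 199980) + a(-135, 383) = ((12 - 4*178²) - 199980) + 1/(-135 + 383) = ((12 - 4*31684) - 199980) + 1/248 = ((12 - 126736) - 199980) + 1/248 = (-126724 - 199980) + 1/248 = -326704 + 1/248 = -81022591/248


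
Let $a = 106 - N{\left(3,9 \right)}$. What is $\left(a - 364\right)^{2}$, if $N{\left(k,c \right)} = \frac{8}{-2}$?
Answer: $64516$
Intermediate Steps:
$N{\left(k,c \right)} = -4$ ($N{\left(k,c \right)} = 8 \left(- \frac{1}{2}\right) = -4$)
$a = 110$ ($a = 106 - -4 = 106 + 4 = 110$)
$\left(a - 364\right)^{2} = \left(110 - 364\right)^{2} = \left(-254\right)^{2} = 64516$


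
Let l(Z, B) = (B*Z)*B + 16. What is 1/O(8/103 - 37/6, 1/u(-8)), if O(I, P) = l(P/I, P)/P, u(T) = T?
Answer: -120416/15413557 ≈ -0.0078123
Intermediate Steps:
l(Z, B) = 16 + Z*B² (l(Z, B) = Z*B² + 16 = 16 + Z*B²)
O(I, P) = (16 + P³/I)/P (O(I, P) = (16 + (P/I)*P²)/P = (16 + P³/I)/P)
1/O(8/103 - 37/6, 1/u(-8)) = 1/(16/(1/(-8)) + (1/(-8))²/(8/103 - 37/6)) = 1/(16/(-⅛) + (-⅛)²/(8*(1/103) - 37*⅙)) = 1/(16*(-8) + (1/64)/(8/103 - 37/6)) = 1/(-128 + (1/64)/(-3763/618)) = 1/(-128 - 618/3763*1/64) = 1/(-128 - 309/120416) = 1/(-15413557/120416) = -120416/15413557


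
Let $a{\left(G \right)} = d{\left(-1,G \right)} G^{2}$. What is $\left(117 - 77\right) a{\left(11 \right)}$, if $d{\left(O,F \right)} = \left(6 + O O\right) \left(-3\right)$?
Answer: $-101640$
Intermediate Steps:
$d{\left(O,F \right)} = -18 - 3 O^{2}$ ($d{\left(O,F \right)} = \left(6 + O^{2}\right) \left(-3\right) = -18 - 3 O^{2}$)
$a{\left(G \right)} = - 21 G^{2}$ ($a{\left(G \right)} = \left(-18 - 3 \left(-1\right)^{2}\right) G^{2} = \left(-18 - 3\right) G^{2} = - 21 G^{2}$)
$\left(117 - 77\right) a{\left(11 \right)} = \left(117 - 77\right) \left(- 21 \cdot 11^{2}\right) = 40 \left(\left(-21\right) 121\right) = 40 \left(-2541\right) = -101640$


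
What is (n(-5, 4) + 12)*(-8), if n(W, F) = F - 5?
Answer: -88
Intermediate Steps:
n(W, F) = -5 + F
(n(-5, 4) + 12)*(-8) = ((-5 + 4) + 12)*(-8) = (-1 + 12)*(-8) = 11*(-8) = -88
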